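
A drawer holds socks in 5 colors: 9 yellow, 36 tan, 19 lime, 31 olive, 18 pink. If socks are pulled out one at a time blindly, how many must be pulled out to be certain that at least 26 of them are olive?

108

The worst case draws every non-olive sock first: 9 + 36 + 19 + 18 = 82.
The next 26 draws are then forced to be olive, giving 82 + 26 = 108.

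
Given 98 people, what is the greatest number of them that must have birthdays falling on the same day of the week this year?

The 98 people fall into 7 days of the week.
If each of the 7 days of the week held at most 13, the total would be at most 7 × 13 = 91 < 98, a contradiction.
So at least one holds ⌈98/7⌉ = 14.

14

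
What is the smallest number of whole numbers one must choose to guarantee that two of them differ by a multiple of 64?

65

Two integers differ by a multiple of 64 exactly when they share a remainder mod 64.
There are 64 residue classes mod 64, so 64 integers can all lie in distinct classes.
One more integer must repeat a residue, giving a difference divisible by 64. So n = 64 + 1 = 65.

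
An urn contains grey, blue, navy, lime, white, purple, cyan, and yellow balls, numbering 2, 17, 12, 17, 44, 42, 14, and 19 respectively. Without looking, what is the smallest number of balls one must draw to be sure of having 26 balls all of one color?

In the worst case we take at most 25 of each color, but all 2 grey, all 17 blue, all 12 navy, all 17 lime, all 14 cyan, and all 19 yellow (fewer than 25), giving 2 + 17 + 12 + 17 + 25 + 25 + 14 + 19 = 131.
One more ball then forces some color to 26, so 131 + 1 = 132.

132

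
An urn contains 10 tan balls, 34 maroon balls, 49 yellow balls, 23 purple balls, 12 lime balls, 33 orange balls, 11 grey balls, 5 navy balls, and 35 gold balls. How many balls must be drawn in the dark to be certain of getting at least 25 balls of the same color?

Treat the 9 colors as pigeonholes.
In the worst case we take at most 24 of each color, but all 10 tan, all 23 purple, all 12 lime, all 11 grey, and all 5 navy (fewer than 24), giving 10 + 24 + 24 + 23 + 12 + 24 + 11 + 5 + 24 = 157.
One more ball then forces some color to 25, so 157 + 1 = 158.

158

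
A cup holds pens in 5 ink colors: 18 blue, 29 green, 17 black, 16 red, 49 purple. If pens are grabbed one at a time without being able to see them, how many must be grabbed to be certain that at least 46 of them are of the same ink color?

Treat the 5 ink colors as pigeonholes.
In the worst case we take at most 45 of each ink color, but all 18 blue, all 29 green, all 17 black, and all 16 red (fewer than 45), giving 18 + 29 + 17 + 16 + 45 = 125.
One more pen then forces some ink color to 46, so 125 + 1 = 126.

126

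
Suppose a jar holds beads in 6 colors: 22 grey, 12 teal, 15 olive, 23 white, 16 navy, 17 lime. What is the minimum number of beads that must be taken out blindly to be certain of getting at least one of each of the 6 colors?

94

The hardest color to obtain is teal: we could draw every other bead first — 105 − 12 = 93 beads — without a single teal one.
The next draw must be teal, so 93 + 1 = 94.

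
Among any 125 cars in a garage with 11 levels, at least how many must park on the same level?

12

The 125 cars fall into 11 levels.
If each of the 11 levels held at most 11, the total would be at most 11 × 11 = 121 < 125, a contradiction.
So at least one holds ⌈125/11⌉ = 12.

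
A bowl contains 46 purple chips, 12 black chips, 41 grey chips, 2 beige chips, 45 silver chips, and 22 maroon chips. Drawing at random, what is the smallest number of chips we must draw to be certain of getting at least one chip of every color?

167

The hardest color to obtain is beige: we could draw every other chip first — 168 − 2 = 166 chips — without a single beige one.
The next draw must be beige, so 166 + 1 = 167.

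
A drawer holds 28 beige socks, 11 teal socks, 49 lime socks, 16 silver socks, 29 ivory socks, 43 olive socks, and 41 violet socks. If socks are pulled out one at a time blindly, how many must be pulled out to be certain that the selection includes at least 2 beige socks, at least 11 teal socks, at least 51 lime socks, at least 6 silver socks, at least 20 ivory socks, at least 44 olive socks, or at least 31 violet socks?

158

Each of the 7 colors has its own threshold; avoid all of them simultaneously.
The worst case stops just short of every target: 1 beige, 10 teal, all 49 lime, 5 silver, 19 ivory, 43 olive, 30 violet — 1 + 10 + 49 + 5 + 19 + 43 + 30 = 157 socks.
One more sock must push some color to its target, so 157 + 1 = 158.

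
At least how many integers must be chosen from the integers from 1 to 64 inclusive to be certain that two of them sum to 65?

33

Partition {1, …, 64} into 32 pairs: {1,64}, {2,63}, …, {32,33}.
Choosing 32 integers — say the integers 1 through 32 — takes one from each pair and avoids the property.
Choosing 33 forces two into the same pair by pigeonhole, and those sum to 65. So 33.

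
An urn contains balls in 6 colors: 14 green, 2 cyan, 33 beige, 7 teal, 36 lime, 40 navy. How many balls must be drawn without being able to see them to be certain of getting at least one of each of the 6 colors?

131

The hardest color to obtain is cyan: we could draw every other ball first — 132 − 2 = 130 balls — without a single cyan one.
The next draw must be cyan, so 130 + 1 = 131.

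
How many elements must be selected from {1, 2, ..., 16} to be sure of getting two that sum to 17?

Partition {1, …, 16} into 8 pairs: {1,16}, {2,15}, …, {8,9}.
Choosing 8 integers — say the integers 1 through 8 — takes one from each pair and avoids the property.
Choosing 9 forces two into the same pair by pigeonhole, and those sum to 17. So 9.

9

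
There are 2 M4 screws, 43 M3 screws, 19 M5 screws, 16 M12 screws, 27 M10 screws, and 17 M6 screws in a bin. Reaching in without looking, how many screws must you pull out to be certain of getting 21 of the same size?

95

In the worst case we take at most 20 of each size, but all 2 M4, all 19 M5, all 16 M12, and all 17 M6 (fewer than 20), giving 2 + 20 + 19 + 16 + 20 + 17 = 94.
One more screw then forces some size to 21, so 94 + 1 = 95.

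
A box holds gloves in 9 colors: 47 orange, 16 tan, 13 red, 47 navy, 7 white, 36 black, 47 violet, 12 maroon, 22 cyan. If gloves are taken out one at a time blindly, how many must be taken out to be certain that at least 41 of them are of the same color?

In the worst case we take at most 40 of each color, but all 16 tan, all 13 red, all 7 white, all 36 black, all 12 maroon, and all 22 cyan (fewer than 40), giving 40 + 16 + 13 + 40 + 7 + 36 + 40 + 12 + 22 = 226.
One more glove then forces some color to 41, so 226 + 1 = 227.

227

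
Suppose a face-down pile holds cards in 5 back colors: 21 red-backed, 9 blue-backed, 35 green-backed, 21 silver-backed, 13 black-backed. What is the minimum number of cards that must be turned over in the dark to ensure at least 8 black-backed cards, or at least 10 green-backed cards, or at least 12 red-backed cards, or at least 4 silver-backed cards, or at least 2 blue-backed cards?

32

The worst case stops just short of every target: 11 red-backed, 1 blue-backed, 9 green-backed, 3 silver-backed, 7 black-backed — 11 + 1 + 9 + 3 + 7 = 31 cards.
One more card must push some back color to its target, so 31 + 1 = 32.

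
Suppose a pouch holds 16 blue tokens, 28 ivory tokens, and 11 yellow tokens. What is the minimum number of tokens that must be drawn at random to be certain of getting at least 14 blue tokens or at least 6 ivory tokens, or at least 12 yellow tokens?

The worst case stops just short of every target: 13 blue, 5 ivory, 11 yellow — 13 + 5 + 11 = 29 tokens.
One more token must push some color to its target, so 29 + 1 = 30.

30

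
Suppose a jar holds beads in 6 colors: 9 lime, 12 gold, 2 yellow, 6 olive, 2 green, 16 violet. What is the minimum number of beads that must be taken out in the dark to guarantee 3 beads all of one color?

The worst case takes 2 beads of each color without reaching 3 of any: 6 × 2 = 12.
The next bead must bring some color to 3, so 12 + 1 = 13.

13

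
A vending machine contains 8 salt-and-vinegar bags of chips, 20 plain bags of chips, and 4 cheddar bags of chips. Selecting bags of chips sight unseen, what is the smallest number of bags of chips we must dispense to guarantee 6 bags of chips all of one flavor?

Treat the 3 flavors as pigeonholes.
In the worst case we take at most 5 of each flavor, but all 4 cheddar (fewer than 5), giving 5 + 5 + 4 = 14.
One more bag of chips then forces some flavor to 6, so 14 + 1 = 15.

15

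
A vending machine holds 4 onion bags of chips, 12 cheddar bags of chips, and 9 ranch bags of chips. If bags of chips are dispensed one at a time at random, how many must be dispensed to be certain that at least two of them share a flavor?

4

The worst case takes 1 bag of chips of each flavor without reaching 2 of any: 3 × 1 = 3.
The next bag of chips must bring some flavor to 2, so 3 + 1 = 4.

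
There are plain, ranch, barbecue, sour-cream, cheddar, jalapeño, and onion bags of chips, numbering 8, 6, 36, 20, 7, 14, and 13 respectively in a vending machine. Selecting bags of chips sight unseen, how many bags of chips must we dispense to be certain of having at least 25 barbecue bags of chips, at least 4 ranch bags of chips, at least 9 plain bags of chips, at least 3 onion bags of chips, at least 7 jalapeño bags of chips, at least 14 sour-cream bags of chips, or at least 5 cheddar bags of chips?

The worst case stops just short of every target: 8 plain, 3 ranch, 24 barbecue, 13 sour-cream, 4 cheddar, 6 jalapeño, 2 onion — 8 + 3 + 24 + 13 + 4 + 6 + 2 = 60 bags of chips.
One more bag of chips must push some flavor to its target, so 60 + 1 = 61.

61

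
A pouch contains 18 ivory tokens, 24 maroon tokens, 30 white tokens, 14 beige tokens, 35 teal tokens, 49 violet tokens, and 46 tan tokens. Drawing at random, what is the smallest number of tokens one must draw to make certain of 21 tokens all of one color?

In the worst case we take at most 20 of each color, but all 18 ivory and all 14 beige (fewer than 20), giving 18 + 20 + 20 + 14 + 20 + 20 + 20 = 132.
One more token then forces some color to 21, so 132 + 1 = 133.

133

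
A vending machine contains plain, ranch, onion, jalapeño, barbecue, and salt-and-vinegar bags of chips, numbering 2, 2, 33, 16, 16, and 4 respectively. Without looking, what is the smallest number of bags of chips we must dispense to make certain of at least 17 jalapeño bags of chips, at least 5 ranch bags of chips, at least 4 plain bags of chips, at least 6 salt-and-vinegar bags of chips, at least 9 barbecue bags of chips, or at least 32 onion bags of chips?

64

The worst case stops just short of every target: all 2 plain, all 2 ranch, 31 onion, 16 jalapeño, 8 barbecue, all 4 salt-and-vinegar — 2 + 2 + 31 + 16 + 8 + 4 = 63 bags of chips.
One more bag of chips must push some flavor to its target, so 63 + 1 = 64.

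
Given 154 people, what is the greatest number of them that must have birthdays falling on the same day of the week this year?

There are 7 days of the week, which serve as the pigeonholes.
If each of the 7 days of the week held at most 21, the total would be at most 7 × 21 = 147 < 154, a contradiction.
So at least one holds ⌈154/7⌉ = 22.

22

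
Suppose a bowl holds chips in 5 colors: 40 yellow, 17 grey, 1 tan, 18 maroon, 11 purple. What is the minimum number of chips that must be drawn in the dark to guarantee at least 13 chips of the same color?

Treat the 5 colors as pigeonholes.
In the worst case we take at most 12 of each color, but all 1 tan and all 11 purple (fewer than 12), giving 12 + 12 + 1 + 12 + 11 = 48.
One more chip then forces some color to 13, so 48 + 1 = 49.

49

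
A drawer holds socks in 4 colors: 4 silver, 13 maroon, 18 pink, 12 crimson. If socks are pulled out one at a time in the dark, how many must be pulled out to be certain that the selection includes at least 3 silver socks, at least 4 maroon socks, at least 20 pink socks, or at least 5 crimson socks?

The worst case stops just short of every target: 2 silver, 3 maroon, all 18 pink, 4 crimson — 2 + 3 + 18 + 4 = 27 socks.
One more sock must push some color to its target, so 27 + 1 = 28.

28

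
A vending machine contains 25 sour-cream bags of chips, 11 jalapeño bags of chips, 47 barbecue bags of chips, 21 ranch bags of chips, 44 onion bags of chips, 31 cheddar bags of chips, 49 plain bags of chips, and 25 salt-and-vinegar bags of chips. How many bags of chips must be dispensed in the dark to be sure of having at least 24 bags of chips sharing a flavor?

171

In the worst case we take at most 23 of each flavor, but all 11 jalapeño and all 21 ranch (fewer than 23), giving 23 + 11 + 23 + 21 + 23 + 23 + 23 + 23 = 170.
One more bag of chips then forces some flavor to 24, so 170 + 1 = 171.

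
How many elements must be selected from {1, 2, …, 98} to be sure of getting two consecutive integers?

Partition {1, …, 98} into 49 pairs: {1,2}, {3,4}, …, {97,98}.
Choosing 49 integers — say the 49 even numbers 2, 4, …, 98 — takes one from each pair and avoids the property.
Choosing 50 forces two into the same pair by pigeonhole, and those are consecutive. So 50.

50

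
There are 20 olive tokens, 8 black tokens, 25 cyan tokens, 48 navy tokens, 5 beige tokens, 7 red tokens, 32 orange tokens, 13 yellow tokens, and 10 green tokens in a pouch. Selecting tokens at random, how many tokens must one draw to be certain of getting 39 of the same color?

Treat the 9 colors as pigeonholes.
In the worst case we take at most 38 of each color, but all 20 olive, all 8 black, all 25 cyan, all 5 beige, all 7 red, all 32 orange, all 13 yellow, and all 10 green (fewer than 38), giving 20 + 8 + 25 + 38 + 5 + 7 + 32 + 13 + 10 = 158.
One more token then forces some color to 39, so 158 + 1 = 159.

159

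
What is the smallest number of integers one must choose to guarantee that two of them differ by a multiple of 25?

26

Use the pigeonhole principle on residue classes: two integers differ by a multiple of 25 exactly when they share a remainder mod 25.
There are 25 residue classes mod 25, so 25 integers can all lie in distinct classes.
One more integer must repeat a residue, giving a difference divisible by 25. So n = 25 + 1 = 26.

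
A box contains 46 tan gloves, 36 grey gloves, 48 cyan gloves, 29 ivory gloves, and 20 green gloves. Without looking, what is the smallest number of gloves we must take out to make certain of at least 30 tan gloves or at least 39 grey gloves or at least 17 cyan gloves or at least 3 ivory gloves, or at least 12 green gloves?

95

The worst case stops just short of every target: 29 tan, all 36 grey, 16 cyan, 2 ivory, 11 green — 29 + 36 + 16 + 2 + 11 = 94 gloves.
One more glove must push some color to its target, so 94 + 1 = 95.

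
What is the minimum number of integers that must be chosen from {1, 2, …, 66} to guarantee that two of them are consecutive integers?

34

Partition {1, …, 66} into 33 pairs: {1,2}, {3,4}, …, {65,66}.
Choosing 33 integers — say the 33 even numbers 2, 4, …, 66 — takes one from each pair and avoids the property.
Choosing 34 forces two into the same pair by pigeonhole, and those are consecutive. So 34.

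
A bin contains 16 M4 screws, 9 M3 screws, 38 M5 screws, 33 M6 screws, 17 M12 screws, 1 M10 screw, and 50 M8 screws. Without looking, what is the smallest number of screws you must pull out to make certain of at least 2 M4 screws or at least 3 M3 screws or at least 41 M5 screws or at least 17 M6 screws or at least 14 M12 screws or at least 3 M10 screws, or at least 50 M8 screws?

121

The worst case stops just short of every target: 1 M4, 2 M3, all 38 M5, 16 M6, 13 M12, all 1 M10, 49 M8 — 1 + 2 + 38 + 16 + 13 + 1 + 49 = 120 screws.
One more screw must push some size to its target, so 120 + 1 = 121.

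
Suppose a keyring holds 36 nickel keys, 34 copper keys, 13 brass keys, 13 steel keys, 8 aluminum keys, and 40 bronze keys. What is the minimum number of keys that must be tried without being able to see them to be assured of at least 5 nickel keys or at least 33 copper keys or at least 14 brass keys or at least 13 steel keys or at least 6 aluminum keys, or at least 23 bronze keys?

89

Each of the 6 types has its own threshold; avoid all of them simultaneously.
The worst case stops just short of every target: 4 nickel, 32 copper, 13 brass, 12 steel, 5 aluminum, 22 bronze — 4 + 32 + 13 + 12 + 5 + 22 = 88 keys.
One more key must push some type to its target, so 88 + 1 = 89.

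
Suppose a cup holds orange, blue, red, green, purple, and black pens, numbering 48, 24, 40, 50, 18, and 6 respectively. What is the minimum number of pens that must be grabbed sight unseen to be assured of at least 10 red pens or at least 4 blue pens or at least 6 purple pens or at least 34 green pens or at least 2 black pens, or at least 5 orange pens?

56

The worst case stops just short of every target: 4 orange, 3 blue, 9 red, 33 green, 5 purple, 1 black — 4 + 3 + 9 + 33 + 5 + 1 = 55 pens.
One more pen must push some ink color to its target, so 55 + 1 = 56.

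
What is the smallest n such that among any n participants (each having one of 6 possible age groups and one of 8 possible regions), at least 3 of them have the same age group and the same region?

97

There are 6 × 8 = 48 (age group, region) combinations acting as pigeonholes.
With 48 × 2 = 96 participants we could place exactly 2 in each, with no (age group, region) pair reaching 3.
One more forces some (age group, region) pair to hold 3, so 96 + 1 = 97.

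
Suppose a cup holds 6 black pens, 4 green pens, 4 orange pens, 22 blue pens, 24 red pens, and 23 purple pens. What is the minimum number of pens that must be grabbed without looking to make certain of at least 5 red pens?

The worst case draws every non-red pen first: 6 + 4 + 4 + 22 + 23 = 59.
The next 5 draws are then forced to be red, giving 59 + 5 = 64.

64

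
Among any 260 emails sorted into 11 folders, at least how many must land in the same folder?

The 260 emails fall into 11 folders.
If each of the 11 folders held at most 23, the total would be at most 11 × 23 = 253 < 260, a contradiction.
So at least one holds ⌈260/11⌉ = 24.

24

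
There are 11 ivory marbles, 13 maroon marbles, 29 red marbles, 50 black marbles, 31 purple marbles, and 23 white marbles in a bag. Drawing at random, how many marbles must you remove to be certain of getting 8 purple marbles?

134

The worst case draws every non-purple marble first: 11 + 13 + 29 + 50 + 23 = 126.
The next 8 draws are then forced to be purple, giving 126 + 8 = 134.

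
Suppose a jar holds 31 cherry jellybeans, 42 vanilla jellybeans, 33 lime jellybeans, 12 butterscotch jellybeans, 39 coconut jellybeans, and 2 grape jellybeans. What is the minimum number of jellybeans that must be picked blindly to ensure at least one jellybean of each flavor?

The hardest flavor to obtain is grape: we could draw every other jellybean first — 159 − 2 = 157 jellybeans — without a single grape one.
The next draw must be grape, so 157 + 1 = 158.

158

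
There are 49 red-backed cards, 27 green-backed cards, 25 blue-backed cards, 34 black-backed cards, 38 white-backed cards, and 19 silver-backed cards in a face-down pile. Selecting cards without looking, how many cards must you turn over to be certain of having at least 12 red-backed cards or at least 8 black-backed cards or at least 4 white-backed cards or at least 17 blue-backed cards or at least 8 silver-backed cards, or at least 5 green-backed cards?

The worst case stops just short of every target: 11 red-backed, 4 green-backed, 16 blue-backed, 7 black-backed, 3 white-backed, 7 silver-backed — 11 + 4 + 16 + 7 + 3 + 7 = 48 cards.
One more card must push some back color to its target, so 48 + 1 = 49.

49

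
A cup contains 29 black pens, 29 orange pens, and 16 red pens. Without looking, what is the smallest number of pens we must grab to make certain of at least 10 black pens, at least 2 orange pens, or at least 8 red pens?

18

The worst case stops just short of every target: 9 black, 1 orange, 7 red — 9 + 1 + 7 = 17 pens.
One more pen must push some ink color to its target, so 17 + 1 = 18.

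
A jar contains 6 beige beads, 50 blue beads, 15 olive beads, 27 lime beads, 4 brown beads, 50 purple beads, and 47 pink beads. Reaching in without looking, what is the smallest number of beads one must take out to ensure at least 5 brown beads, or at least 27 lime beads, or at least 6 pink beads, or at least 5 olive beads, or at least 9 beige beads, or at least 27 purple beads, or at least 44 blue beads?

115

The worst case stops just short of every target: all 6 beige, 43 blue, 4 olive, 26 lime, 4 brown, 26 purple, 5 pink — 6 + 43 + 4 + 26 + 4 + 26 + 5 = 114 beads.
One more bead must push some color to its target, so 114 + 1 = 115.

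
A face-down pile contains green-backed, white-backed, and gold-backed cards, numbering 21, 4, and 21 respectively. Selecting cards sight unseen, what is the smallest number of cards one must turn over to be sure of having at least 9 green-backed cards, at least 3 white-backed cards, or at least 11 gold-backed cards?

Each of the 3 back colors has its own threshold; avoid all of them simultaneously.
The worst case stops just short of every target: 8 green-backed, 2 white-backed, 10 gold-backed — 8 + 2 + 10 = 20 cards.
One more card must push some back color to its target, so 20 + 1 = 21.

21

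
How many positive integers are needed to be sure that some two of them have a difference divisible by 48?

Two integers differ by a multiple of 48 exactly when they share a remainder mod 48.
There are 48 residue classes mod 48, so 48 integers can all lie in distinct classes.
One more integer must repeat a residue, giving a difference divisible by 48. So n = 48 + 1 = 49.

49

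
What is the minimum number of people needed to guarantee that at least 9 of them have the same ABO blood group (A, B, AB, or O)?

There are 4 ABO blood groups acting as pigeonholes.
With 4 × 8 = 32 people we could place exactly 8 in each, with no class reaching 9.
One more forces some class to hold 9, so 32 + 1 = 33.

33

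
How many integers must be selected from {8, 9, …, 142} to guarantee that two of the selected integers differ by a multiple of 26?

27

Group the integers by remainder mod 26; there are 26 residue classes, each nonempty in this range.
Choosing one from each class (26 integers) avoids any shared remainder.
One more choice must repeat a class, so two differ by a multiple of 26. Hence 26 + 1 = 27.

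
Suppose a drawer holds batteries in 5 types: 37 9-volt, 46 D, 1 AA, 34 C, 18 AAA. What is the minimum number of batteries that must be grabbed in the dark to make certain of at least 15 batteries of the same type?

58

In the worst case we take at most 14 of each type, but all 1 AA (fewer than 14), giving 14 + 14 + 1 + 14 + 14 = 57.
One more battery then forces some type to 15, so 57 + 1 = 58.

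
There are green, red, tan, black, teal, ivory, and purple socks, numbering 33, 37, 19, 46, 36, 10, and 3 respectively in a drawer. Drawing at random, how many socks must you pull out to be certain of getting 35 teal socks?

183

The worst case draws every non-teal sock first: 33 + 37 + 19 + 46 + 10 + 3 = 148.
The next 35 draws are then forced to be teal, giving 148 + 35 = 183.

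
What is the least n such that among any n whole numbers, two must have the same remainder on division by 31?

Two integers differ by a multiple of 31 exactly when they share a remainder mod 31.
There are 31 residue classes mod 31, so 31 integers can all lie in distinct classes.
One more integer must repeat a residue, giving a difference divisible by 31. So n = 31 + 1 = 32.

32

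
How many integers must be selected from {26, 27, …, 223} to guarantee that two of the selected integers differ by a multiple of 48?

Group the integers by remainder mod 48; there are 48 residue classes, each nonempty in this range.
Choosing one from each class (48 integers) avoids any shared remainder.
One more choice must repeat a class, so two differ by a multiple of 48. Hence 48 + 1 = 49.

49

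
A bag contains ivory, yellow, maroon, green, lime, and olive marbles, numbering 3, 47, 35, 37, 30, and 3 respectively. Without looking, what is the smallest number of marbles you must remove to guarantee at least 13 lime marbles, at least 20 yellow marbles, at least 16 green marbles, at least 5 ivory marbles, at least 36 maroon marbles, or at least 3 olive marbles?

87

The worst case stops just short of every target: all 3 ivory, 19 yellow, 35 maroon, 15 green, 12 lime, 2 olive — 3 + 19 + 35 + 15 + 12 + 2 = 86 marbles.
One more marble must push some color to its target, so 86 + 1 = 87.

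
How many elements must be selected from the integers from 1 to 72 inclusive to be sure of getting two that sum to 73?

Partition {1, …, 72} into 36 pairs: {1,72}, {2,71}, …, {36,37}.
Choosing 36 integers — say the integers 1 through 36 — takes one from each pair and avoids the property.
Choosing 37 forces two into the same pair by pigeonhole, and those sum to 73. So 37.

37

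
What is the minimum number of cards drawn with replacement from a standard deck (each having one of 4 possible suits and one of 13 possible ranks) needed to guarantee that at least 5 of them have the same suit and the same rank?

There are 4 × 13 = 52 (suit, rank) combinations acting as pigeonholes.
With 52 × 4 = 208 cards drawn with replacement from a standard deck we could place exactly 4 in each, with no (suit, rank) pair reaching 5.
One more forces some (suit, rank) pair to hold 5, so 208 + 1 = 209.

209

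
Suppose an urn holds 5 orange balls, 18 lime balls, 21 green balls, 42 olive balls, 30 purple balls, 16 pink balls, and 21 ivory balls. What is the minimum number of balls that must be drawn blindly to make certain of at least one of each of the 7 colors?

The hardest color to obtain is orange: we could draw every other ball first — 153 − 5 = 148 balls — without a single orange one.
The next draw must be orange, so 148 + 1 = 149.

149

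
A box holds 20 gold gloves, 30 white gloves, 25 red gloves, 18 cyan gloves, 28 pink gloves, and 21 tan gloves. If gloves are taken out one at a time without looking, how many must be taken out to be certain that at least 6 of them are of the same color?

The worst case takes 5 gloves of each color without reaching 6 of any: 6 × 5 = 30.
The next glove must bring some color to 6, so 30 + 1 = 31.

31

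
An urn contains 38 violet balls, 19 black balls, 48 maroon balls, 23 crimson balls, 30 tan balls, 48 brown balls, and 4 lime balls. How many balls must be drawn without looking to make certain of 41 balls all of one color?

195

Treat the 7 colors as pigeonholes.
In the worst case we take at most 40 of each color, but all 38 violet, all 19 black, all 23 crimson, all 30 tan, and all 4 lime (fewer than 40), giving 38 + 19 + 40 + 23 + 30 + 40 + 4 = 194.
One more ball then forces some color to 41, so 194 + 1 = 195.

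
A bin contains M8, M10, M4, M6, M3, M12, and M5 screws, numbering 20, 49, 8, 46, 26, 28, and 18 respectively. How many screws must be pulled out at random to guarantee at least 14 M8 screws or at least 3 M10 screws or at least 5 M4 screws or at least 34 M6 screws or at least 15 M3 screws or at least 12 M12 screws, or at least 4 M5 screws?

81

The worst case stops just short of every target: 13 M8, 2 M10, 4 M4, 33 M6, 14 M3, 11 M12, 3 M5 — 13 + 2 + 4 + 33 + 14 + 11 + 3 = 80 screws.
One more screw must push some size to its target, so 80 + 1 = 81.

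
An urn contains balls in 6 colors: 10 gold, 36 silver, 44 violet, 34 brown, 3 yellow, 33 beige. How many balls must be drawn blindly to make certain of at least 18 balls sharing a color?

Treat the 6 colors as pigeonholes.
In the worst case we take at most 17 of each color, but all 10 gold and all 3 yellow (fewer than 17), giving 10 + 17 + 17 + 17 + 3 + 17 = 81.
One more ball then forces some color to 18, so 81 + 1 = 82.

82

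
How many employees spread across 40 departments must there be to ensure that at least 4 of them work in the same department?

There are 40 departments acting as pigeonholes.
With 40 × 3 = 120 employees we could place exactly 3 in each, with no class reaching 4.
One more forces some class to hold 4, so 120 + 1 = 121.

121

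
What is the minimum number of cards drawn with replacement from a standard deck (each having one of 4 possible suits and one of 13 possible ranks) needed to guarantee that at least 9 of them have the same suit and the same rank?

417

There are 4 × 13 = 52 (suit, rank) combinations acting as pigeonholes.
With 52 × 8 = 416 cards drawn with replacement from a standard deck we could place exactly 8 in each, with no (suit, rank) pair reaching 9.
One more forces some (suit, rank) pair to hold 9, so 416 + 1 = 417.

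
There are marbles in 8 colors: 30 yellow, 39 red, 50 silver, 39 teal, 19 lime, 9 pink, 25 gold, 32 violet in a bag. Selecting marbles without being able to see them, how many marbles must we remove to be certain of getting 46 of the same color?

Treat the 8 colors as pigeonholes.
In the worst case we take at most 45 of each color, but all 30 yellow, all 39 red, all 39 teal, all 19 lime, all 9 pink, all 25 gold, and all 32 violet (fewer than 45), giving 30 + 39 + 45 + 39 + 19 + 9 + 25 + 32 = 238.
One more marble then forces some color to 46, so 238 + 1 = 239.

239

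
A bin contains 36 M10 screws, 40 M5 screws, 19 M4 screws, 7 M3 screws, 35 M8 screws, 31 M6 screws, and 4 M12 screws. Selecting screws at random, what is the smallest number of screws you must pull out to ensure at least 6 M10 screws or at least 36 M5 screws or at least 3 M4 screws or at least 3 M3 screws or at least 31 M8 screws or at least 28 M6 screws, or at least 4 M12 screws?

105

The worst case stops just short of every target: 5 M10, 35 M5, 2 M4, 2 M3, 30 M8, 27 M6, 3 M12 — 5 + 35 + 2 + 2 + 30 + 27 + 3 = 104 screws.
One more screw must push some size to its target, so 104 + 1 = 105.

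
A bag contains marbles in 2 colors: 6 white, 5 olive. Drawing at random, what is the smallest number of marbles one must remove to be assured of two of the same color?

The worst case takes 1 marble of each color without reaching 2 of any: 2 × 1 = 2.
The next marble must bring some color to 2, so 2 + 1 = 3.

3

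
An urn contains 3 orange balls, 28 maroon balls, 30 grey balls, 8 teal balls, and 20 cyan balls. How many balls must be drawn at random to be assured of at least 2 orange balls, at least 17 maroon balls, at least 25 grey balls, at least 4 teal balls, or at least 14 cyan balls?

Each of the 5 colors has its own threshold; avoid all of them simultaneously.
The worst case stops just short of every target: 1 orange, 16 maroon, 24 grey, 3 teal, 13 cyan — 1 + 16 + 24 + 3 + 13 = 57 balls.
One more ball must push some color to its target, so 57 + 1 = 58.

58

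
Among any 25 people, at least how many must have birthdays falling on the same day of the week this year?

There are 7 days of the week, which serve as the pigeonholes.
If each of the 7 days of the week held at most 3, the total would be at most 7 × 3 = 21 < 25, a contradiction.
So at least one holds ⌈25/7⌉ = 4.

4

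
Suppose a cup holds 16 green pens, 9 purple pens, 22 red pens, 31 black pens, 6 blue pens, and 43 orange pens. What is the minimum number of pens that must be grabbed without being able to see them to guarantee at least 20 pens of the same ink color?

In the worst case we take at most 19 of each ink color, but all 16 green, all 9 purple, and all 6 blue (fewer than 19), giving 16 + 9 + 19 + 19 + 6 + 19 = 88.
One more pen then forces some ink color to 20, so 88 + 1 = 89.

89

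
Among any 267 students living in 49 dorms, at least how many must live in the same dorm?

The 267 students fall into 49 dorms.
If each of the 49 dorms held at most 5, the total would be at most 49 × 5 = 245 < 267, a contradiction.
So at least one holds ⌈267/49⌉ = 6.

6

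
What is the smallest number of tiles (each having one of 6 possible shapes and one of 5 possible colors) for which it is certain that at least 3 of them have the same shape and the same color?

There are 6 × 5 = 30 (shape, color) combinations acting as pigeonholes.
With 30 × 2 = 60 tiles we could place exactly 2 in each, with no (shape, color) pair reaching 3.
One more forces some (shape, color) pair to hold 3, so 60 + 1 = 61.

61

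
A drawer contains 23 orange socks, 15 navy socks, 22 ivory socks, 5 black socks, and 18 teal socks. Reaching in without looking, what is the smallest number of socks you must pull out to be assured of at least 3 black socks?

81

The worst case draws every non-black sock first: 23 + 15 + 22 + 18 = 78.
The next 3 draws are then forced to be black, giving 78 + 3 = 81.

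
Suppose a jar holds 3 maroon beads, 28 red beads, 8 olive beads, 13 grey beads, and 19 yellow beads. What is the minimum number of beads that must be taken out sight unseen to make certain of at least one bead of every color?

The hardest color to obtain is maroon: we could draw every other bead first — 71 − 3 = 68 beads — without a single maroon one.
The next draw must be maroon, so 68 + 1 = 69.

69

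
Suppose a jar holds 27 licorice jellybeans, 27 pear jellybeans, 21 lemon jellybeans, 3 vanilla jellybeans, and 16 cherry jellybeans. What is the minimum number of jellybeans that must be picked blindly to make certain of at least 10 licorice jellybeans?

77

The worst case draws every non-licorice jellybean first: 27 + 21 + 3 + 16 = 67.
The next 10 draws are then forced to be licorice, giving 67 + 10 = 77.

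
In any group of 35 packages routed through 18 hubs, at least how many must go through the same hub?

The 35 packages fall into 18 hubs.
If each of the 18 hubs held at most 1, the total would be at most 18 × 1 = 18 < 35, a contradiction.
So at least one holds ⌈35/18⌉ = 2.

2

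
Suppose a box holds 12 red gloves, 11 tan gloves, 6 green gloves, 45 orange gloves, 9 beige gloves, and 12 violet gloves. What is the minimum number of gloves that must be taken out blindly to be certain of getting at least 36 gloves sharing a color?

Treat the 6 colors as pigeonholes.
In the worst case we take at most 35 of each color, but all 12 red, all 11 tan, all 6 green, all 9 beige, and all 12 violet (fewer than 35), giving 12 + 11 + 6 + 35 + 9 + 12 = 85.
One more glove then forces some color to 36, so 85 + 1 = 86.

86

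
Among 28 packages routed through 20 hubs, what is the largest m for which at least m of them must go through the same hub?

The 28 packages fall into 20 hubs.
If each of the 20 hubs held at most 1, the total would be at most 20 × 1 = 20 < 28, a contradiction.
So at least one holds ⌈28/20⌉ = 2.

2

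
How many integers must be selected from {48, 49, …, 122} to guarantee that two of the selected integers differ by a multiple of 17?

Use the pigeonhole principle on residue classes: group the integers by remainder mod 17; there are 17 residue classes, each nonempty in this range.
Choosing one from each class (17 integers) avoids any shared remainder.
One more choice must repeat a class, so two differ by a multiple of 17. Hence 17 + 1 = 18.

18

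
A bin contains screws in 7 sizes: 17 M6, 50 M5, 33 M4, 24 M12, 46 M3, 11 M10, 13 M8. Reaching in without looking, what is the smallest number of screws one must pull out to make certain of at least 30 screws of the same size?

In the worst case we take at most 29 of each size, but all 17 M6, all 24 M12, all 11 M10, and all 13 M8 (fewer than 29), giving 17 + 29 + 29 + 24 + 29 + 11 + 13 = 152.
One more screw then forces some size to 30, so 152 + 1 = 153.

153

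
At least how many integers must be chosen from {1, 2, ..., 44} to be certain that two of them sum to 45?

23

Partition {1, …, 44} into 22 pairs: {1,44}, {2,43}, …, {22,23}.
Choosing 22 integers — say the integers 1 through 22 — takes one from each pair and avoids the property.
Choosing 23 forces two into the same pair by pigeonhole, and those sum to 45. So 23.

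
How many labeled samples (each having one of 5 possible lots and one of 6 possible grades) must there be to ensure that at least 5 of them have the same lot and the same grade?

121

There are 5 × 6 = 30 (lot, grade) combinations acting as pigeonholes.
With 30 × 4 = 120 labeled samples we could place exactly 4 in each, with no (lot, grade) pair reaching 5.
One more forces some (lot, grade) pair to hold 5, so 120 + 1 = 121.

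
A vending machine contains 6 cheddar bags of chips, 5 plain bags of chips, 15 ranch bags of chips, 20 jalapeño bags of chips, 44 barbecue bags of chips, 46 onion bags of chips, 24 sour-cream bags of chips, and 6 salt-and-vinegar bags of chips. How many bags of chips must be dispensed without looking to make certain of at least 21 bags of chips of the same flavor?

Treat the 8 flavors as pigeonholes.
In the worst case we take at most 20 of each flavor, but all 6 cheddar, all 5 plain, all 15 ranch, and all 6 salt-and-vinegar (fewer than 20), giving 6 + 5 + 15 + 20 + 20 + 20 + 20 + 6 = 112.
One more bag of chips then forces some flavor to 21, so 112 + 1 = 113.

113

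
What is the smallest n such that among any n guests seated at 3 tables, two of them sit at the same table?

4

There are 3 tables acting as pigeonholes.
With 3 guests we could place one in each, avoiding any repeat.
One more forces some class to hold 2, so 3 + 1 = 4.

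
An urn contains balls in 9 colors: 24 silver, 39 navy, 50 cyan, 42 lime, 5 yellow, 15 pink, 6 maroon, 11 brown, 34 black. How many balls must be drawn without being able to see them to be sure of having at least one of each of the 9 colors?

The hardest color to obtain is yellow: we could draw every other ball first — 226 − 5 = 221 balls — without a single yellow one.
The next draw must be yellow, so 221 + 1 = 222.

222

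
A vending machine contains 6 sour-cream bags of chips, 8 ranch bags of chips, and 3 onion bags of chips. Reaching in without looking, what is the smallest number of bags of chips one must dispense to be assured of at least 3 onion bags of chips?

17

The worst case draws every non-onion bag of chips first: 6 + 8 = 14.
The next 3 draws are then forced to be onion, giving 14 + 3 = 17.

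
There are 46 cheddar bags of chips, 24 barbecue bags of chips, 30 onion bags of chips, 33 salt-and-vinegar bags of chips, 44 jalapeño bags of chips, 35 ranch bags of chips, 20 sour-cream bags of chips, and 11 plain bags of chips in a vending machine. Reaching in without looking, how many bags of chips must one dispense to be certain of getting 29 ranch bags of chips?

237

The worst case draws every non-ranch bag of chips first: 46 + 24 + 30 + 33 + 44 + 20 + 11 = 208.
The next 29 draws are then forced to be ranch, giving 208 + 29 = 237.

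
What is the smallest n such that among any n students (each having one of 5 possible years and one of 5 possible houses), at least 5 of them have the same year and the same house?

101

There are 5 × 5 = 25 (year, house) combinations acting as pigeonholes.
With 25 × 4 = 100 students we could place exactly 4 in each, with no (year, house) pair reaching 5.
One more forces some (year, house) pair to hold 5, so 100 + 1 = 101.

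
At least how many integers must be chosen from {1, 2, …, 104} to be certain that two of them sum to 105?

53

Partition {1, …, 104} into 52 pairs: {1,104}, {2,103}, …, {52,53}.
Choosing 52 integers — say the integers 1 through 52 — takes one from each pair and avoids the property.
Choosing 53 forces two into the same pair by pigeonhole, and those sum to 105. So 53.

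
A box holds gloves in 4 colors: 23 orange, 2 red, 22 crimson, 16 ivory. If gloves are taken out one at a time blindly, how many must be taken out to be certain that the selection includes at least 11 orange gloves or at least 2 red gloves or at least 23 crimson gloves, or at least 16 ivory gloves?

49

Each of the 4 colors has its own threshold; avoid all of them simultaneously.
The worst case stops just short of every target: 10 orange, 1 red, 22 crimson, 15 ivory — 10 + 1 + 22 + 15 = 48 gloves.
One more glove must push some color to its target, so 48 + 1 = 49.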